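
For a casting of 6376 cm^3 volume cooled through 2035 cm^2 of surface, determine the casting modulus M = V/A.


Formula: Casting Modulus M = V / A
M = 6376 cm^3 / 2035 cm^2 = 3.1332 cm

Answer: 3.1332 cm


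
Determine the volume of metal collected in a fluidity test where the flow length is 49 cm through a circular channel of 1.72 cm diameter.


Formula: V = pi * (d/2)^2 * L  (cylinder volume)
Radius = 1.72/2 = 0.86 cm
V = pi * 0.86^2 * 49 = 113.8526 cm^3

Answer: 113.8526 cm^3


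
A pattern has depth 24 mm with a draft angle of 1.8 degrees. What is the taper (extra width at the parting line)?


Formula: taper = depth * tan(draft_angle)
tan(1.8 deg) = 0.0314263
taper = 24 mm * 0.0314263 = 0.7542 mm


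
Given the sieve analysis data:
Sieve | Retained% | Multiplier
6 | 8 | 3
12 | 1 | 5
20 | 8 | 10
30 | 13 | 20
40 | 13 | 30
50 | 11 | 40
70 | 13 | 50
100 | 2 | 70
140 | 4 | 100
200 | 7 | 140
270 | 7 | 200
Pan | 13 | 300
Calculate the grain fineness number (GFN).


Formula: GFN = sum(pct * multiplier) / sum(pct)
sum(pct * multiplier) = 8669
sum(pct) = 100
GFN = 8669 / 100 = 86.69

Answer: 86.69


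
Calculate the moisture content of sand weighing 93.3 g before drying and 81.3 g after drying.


Formula: MC = (W_wet - W_dry) / W_wet * 100
Water mass = 93.3 - 81.3 = 12.0 g
MC = 12.0 / 93.3 * 100 = 12.8617%

Answer: 12.8617%


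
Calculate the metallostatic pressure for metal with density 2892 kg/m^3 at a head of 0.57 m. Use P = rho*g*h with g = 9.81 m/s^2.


Formula: P = rho * g * h
rho * g = 2892 * 9.81 = 28370.52 N/m^3
P = 28370.52 * 0.57 = 16171.1964 Pa

Answer: 16171.1964 Pa


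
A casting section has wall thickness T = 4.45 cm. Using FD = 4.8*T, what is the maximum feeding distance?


Formula: FD = 4.8 * T  (riser feeding-distance rule)
FD = 4.8 * 4.45 cm = 21.3600 cm

Final answer: 21.3600 cm


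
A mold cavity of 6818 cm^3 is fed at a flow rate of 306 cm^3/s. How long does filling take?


Formula: t_fill = V_mold / Q_flow
t = 6818 cm^3 / 306 cm^3/s = 22.2810 s

22.2810 s


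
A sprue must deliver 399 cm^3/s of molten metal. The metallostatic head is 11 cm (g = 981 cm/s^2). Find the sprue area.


Formula: v = sqrt(2*g*h), A = Q/v
Velocity: v = sqrt(2 * 981 * 11) = sqrt(21582) = 146.9081 cm/s
Sprue area: A = Q / v = 399 / 146.9081 = 2.7160 cm^2


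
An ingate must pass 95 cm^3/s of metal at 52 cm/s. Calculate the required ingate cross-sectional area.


Formula: A_ingate = Q / v  (continuity equation)
A = 95 cm^3/s / 52 cm/s = 1.8269 cm^2

Answer: 1.8269 cm^2


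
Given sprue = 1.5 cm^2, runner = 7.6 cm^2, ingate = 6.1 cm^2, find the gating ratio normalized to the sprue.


Sprue:Runner:Ingate = 1 : 7.6/1.5 : 6.1/1.5 = 1:5.07:4.07

Final answer: 1:5.07:4.07


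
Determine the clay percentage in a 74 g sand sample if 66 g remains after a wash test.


Formula: Clay% = (W_total - W_washed) / W_total * 100
Clay mass = 74 - 66 = 8 g
Clay% = 8 / 74 * 100 = 10.8108%

Answer: 10.8108%


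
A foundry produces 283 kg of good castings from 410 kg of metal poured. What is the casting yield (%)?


Formula: Casting Yield = (W_good / W_total) * 100
Yield = (283 kg / 410 kg) * 100 = 69.0244%

Final answer: 69.0244%


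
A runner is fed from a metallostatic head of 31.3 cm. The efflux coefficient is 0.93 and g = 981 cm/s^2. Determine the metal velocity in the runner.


Formula: v = Cd * sqrt(2 * g * h)  (Torricelli with discharge coefficient)
2*g*h = 2 * 981 * 31.3 = 61410.6 cm^2/s^2
sqrt(61410.6) = 247.81162 cm/s
v = 0.93 * 247.81162 = 230.4648 cm/s

Final answer: 230.4648 cm/s


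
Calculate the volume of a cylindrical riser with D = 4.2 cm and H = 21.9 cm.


Formula: V = pi * (D/2)^2 * H  (cylinder volume)
Radius = D/2 = 4.2/2 = 2.1 cm
V = pi * 2.1^2 * 21.9 = 303.4119 cm^3

Final answer: 303.4119 cm^3


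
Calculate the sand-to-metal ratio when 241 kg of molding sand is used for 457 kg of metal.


Formula: Sand-to-Metal Ratio = W_sand / W_metal
Ratio = 241 kg / 457 kg = 0.5274


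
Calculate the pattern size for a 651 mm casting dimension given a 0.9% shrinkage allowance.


Formula: L_pattern = L_casting * (1 + shrinkage_rate/100)
Shrinkage factor = 1 + 0.9/100 = 1.009
L_pattern = 651 mm * 1.009 = 656.8590 mm

Answer: 656.8590 mm


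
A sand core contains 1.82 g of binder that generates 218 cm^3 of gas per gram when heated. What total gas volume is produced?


Formula: V_gas = W_binder * gas_evolution_rate
V = 1.82 g * 218 cm^3/g = 396.7600 cm^3

396.7600 cm^3


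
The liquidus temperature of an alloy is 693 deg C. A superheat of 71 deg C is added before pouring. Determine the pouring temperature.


Formula: T_pour = T_melt + Superheat
T_pour = 693 + 71 = 764 deg C


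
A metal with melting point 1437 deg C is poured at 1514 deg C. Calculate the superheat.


Formula: Superheat = T_pour - T_melt
Superheat = 1514 - 1437 = 77 deg C

Answer: 77 deg C


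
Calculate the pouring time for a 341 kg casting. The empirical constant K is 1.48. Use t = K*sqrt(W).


Formula: t = K * sqrt(W)
sqrt(W) = sqrt(341) = 18.46619
t = 1.48 * 18.46619 = 27.3300 s


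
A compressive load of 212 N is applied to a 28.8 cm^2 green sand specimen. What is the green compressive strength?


Formula: Compressive Strength = Force / Area
Strength = 212 N / 28.8 cm^2 = 7.3611 N/cm^2


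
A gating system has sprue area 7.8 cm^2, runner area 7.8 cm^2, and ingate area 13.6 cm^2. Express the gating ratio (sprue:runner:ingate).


Sprue:Runner:Ingate = 1 : 7.8/7.8 : 13.6/7.8 = 1:1.00:1.74

Final answer: 1:1.00:1.74


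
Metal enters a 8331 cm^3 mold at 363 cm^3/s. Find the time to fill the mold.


Formula: t_fill = V_mold / Q_flow
t = 8331 cm^3 / 363 cm^3/s = 22.9504 s

22.9504 s


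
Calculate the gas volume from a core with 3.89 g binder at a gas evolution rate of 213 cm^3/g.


Formula: V_gas = W_binder * gas_evolution_rate
V = 3.89 g * 213 cm^3/g = 828.5700 cm^3

Final answer: 828.5700 cm^3


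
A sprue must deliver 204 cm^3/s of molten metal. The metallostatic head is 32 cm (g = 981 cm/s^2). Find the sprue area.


Formula: v = sqrt(2*g*h), A = Q/v
Velocity: v = sqrt(2 * 981 * 32) = sqrt(62784) = 250.5674 cm/s
Sprue area: A = Q / v = 204 / 250.5674 = 0.8142 cm^2


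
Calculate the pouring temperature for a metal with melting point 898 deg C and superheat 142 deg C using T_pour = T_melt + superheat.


Formula: T_pour = T_melt + Superheat
T_pour = 898 + 142 = 1040 deg C

Final answer: 1040 deg C


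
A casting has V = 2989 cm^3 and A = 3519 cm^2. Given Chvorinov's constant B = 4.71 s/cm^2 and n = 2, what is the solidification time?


Formula: t_s = B * (V/A)^n  (Chvorinov's rule, n=2)
Modulus M = V/A = 2989/3519 = 0.849389 cm
M^2 = 0.849389^2 = 0.721462 cm^2
t_s = 4.71 * 0.721462 = 3.3981 s


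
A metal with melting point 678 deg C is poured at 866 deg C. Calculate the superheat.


Formula: Superheat = T_pour - T_melt
Superheat = 866 - 678 = 188 deg C

188 deg C


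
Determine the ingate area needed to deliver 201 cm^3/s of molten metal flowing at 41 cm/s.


Formula: A_ingate = Q / v  (continuity equation)
A = 201 cm^3/s / 41 cm/s = 4.9024 cm^2

Final answer: 4.9024 cm^2


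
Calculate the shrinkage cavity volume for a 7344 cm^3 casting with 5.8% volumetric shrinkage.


Formula: V_shrink = V_casting * shrinkage_pct / 100
V_shrink = 7344 cm^3 * 5.8 / 100 = 425.9520 cm^3


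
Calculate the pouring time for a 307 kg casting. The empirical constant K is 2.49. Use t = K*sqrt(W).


Formula: t = K * sqrt(W)
sqrt(W) = sqrt(307) = 17.52142
t = 2.49 * 17.52142 = 43.6283 s

Final answer: 43.6283 s


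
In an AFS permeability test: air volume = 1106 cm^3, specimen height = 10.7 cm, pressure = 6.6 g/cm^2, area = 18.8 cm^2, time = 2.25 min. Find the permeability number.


Formula: Permeability Number P = (V * H) / (p * A * t)
Numerator: V * H = 1106 * 10.7 = 11834.2
Denominator: p * A * t = 6.6 * 18.8 * 2.25 = 279.18
P = 11834.2 / 279.18 = 42.3891


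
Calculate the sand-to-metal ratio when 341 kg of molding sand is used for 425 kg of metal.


Formula: Sand-to-Metal Ratio = W_sand / W_metal
Ratio = 341 kg / 425 kg = 0.8024

0.8024


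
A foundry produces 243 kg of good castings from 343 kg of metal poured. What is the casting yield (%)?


Formula: Casting Yield = (W_good / W_total) * 100
Yield = (243 kg / 343 kg) * 100 = 70.8455%

Answer: 70.8455%


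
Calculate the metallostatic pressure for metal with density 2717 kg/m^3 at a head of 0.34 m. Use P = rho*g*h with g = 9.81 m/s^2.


Formula: P = rho * g * h
rho * g = 2717 * 9.81 = 26653.77 N/m^3
P = 26653.77 * 0.34 = 9062.2818 Pa

Final answer: 9062.2818 Pa


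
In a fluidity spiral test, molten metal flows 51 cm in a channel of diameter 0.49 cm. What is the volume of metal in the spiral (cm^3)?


Formula: V = pi * (d/2)^2 * L  (cylinder volume)
Radius = 0.49/2 = 0.245 cm
V = pi * 0.245^2 * 51 = 9.6173 cm^3


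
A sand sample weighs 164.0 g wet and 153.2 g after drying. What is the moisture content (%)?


Formula: MC = (W_wet - W_dry) / W_wet * 100
Water mass = 164.0 - 153.2 = 10.8 g
MC = 10.8 / 164.0 * 100 = 6.5854%

Answer: 6.5854%


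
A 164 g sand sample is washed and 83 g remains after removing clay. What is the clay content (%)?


Formula: Clay% = (W_total - W_washed) / W_total * 100
Clay mass = 164 - 83 = 81 g
Clay% = 81 / 164 * 100 = 49.3902%


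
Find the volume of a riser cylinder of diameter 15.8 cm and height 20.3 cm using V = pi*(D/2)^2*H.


Formula: V = pi * (D/2)^2 * H  (cylinder volume)
Radius = D/2 = 15.8/2 = 7.9 cm
V = pi * 7.9^2 * 20.3 = 3980.1560 cm^3


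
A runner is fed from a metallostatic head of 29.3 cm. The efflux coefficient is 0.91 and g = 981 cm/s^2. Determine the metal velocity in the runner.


Formula: v = Cd * sqrt(2 * g * h)  (Torricelli with discharge coefficient)
2*g*h = 2 * 981 * 29.3 = 57486.6 cm^2/s^2
sqrt(57486.6) = 239.76363 cm/s
v = 0.91 * 239.76363 = 218.1849 cm/s

Answer: 218.1849 cm/s


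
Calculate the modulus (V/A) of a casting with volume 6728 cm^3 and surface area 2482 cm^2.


Formula: Casting Modulus M = V / A
M = 6728 cm^3 / 2482 cm^2 = 2.7107 cm

Final answer: 2.7107 cm


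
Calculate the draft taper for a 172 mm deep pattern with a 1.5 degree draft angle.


Formula: taper = depth * tan(draft_angle)
tan(1.5 deg) = 0.0261859
taper = 172 mm * 0.0261859 = 4.5040 mm

Answer: 4.5040 mm


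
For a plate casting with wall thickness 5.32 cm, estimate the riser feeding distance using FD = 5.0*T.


Formula: FD = 5.0 * T  (riser feeding-distance rule)
FD = 5.0 * 5.32 cm = 26.6000 cm


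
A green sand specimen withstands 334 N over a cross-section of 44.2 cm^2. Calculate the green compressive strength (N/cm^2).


Formula: Compressive Strength = Force / Area
Strength = 334 N / 44.2 cm^2 = 7.5566 N/cm^2

7.5566 N/cm^2


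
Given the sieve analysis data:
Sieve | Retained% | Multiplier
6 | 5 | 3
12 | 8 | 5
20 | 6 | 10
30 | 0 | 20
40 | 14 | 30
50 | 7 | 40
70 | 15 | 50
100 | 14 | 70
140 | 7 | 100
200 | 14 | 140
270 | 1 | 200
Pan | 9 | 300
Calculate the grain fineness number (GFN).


Formula: GFN = sum(pct * multiplier) / sum(pct)
sum(pct * multiplier) = 8105
sum(pct) = 100
GFN = 8105 / 100 = 81.05

Final answer: 81.05


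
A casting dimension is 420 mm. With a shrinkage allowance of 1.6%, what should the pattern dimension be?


Formula: L_pattern = L_casting * (1 + shrinkage_rate/100)
Shrinkage factor = 1 + 1.6/100 = 1.016
L_pattern = 420 mm * 1.016 = 426.7200 mm

Final answer: 426.7200 mm


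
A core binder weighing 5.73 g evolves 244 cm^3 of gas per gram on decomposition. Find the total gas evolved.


Formula: V_gas = W_binder * gas_evolution_rate
V = 5.73 g * 244 cm^3/g = 1398.1200 cm^3

Final answer: 1398.1200 cm^3


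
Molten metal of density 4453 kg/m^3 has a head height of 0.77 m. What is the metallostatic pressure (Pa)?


Formula: P = rho * g * h
rho * g = 4453 * 9.81 = 43683.93 N/m^3
P = 43683.93 * 0.77 = 33636.6261 Pa


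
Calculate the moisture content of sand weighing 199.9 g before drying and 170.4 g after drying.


Formula: MC = (W_wet - W_dry) / W_wet * 100
Water mass = 199.9 - 170.4 = 29.5 g
MC = 29.5 / 199.9 * 100 = 14.7574%

Answer: 14.7574%


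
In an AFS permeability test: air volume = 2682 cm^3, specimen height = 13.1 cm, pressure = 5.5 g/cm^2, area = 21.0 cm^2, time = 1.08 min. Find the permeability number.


Formula: Permeability Number P = (V * H) / (p * A * t)
Numerator: V * H = 2682 * 13.1 = 35134.2
Denominator: p * A * t = 5.5 * 21.0 * 1.08 = 124.74
P = 35134.2 / 124.74 = 281.6595

Answer: 281.6595


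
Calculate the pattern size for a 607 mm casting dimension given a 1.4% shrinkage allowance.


Formula: L_pattern = L_casting * (1 + shrinkage_rate/100)
Shrinkage factor = 1 + 1.4/100 = 1.014
L_pattern = 607 mm * 1.014 = 615.4980 mm

615.4980 mm


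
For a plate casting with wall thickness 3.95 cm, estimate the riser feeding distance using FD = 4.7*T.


Formula: FD = 4.7 * T  (riser feeding-distance rule)
FD = 4.7 * 3.95 cm = 18.5650 cm

18.5650 cm


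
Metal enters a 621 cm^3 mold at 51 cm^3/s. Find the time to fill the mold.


Formula: t_fill = V_mold / Q_flow
t = 621 cm^3 / 51 cm^3/s = 12.1765 s

Answer: 12.1765 s


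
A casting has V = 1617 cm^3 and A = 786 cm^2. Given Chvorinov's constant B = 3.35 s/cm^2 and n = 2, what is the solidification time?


Formula: t_s = B * (V/A)^n  (Chvorinov's rule, n=2)
Modulus M = V/A = 1617/786 = 2.057252 cm
M^2 = 2.057252^2 = 4.232286 cm^2
t_s = 3.35 * 4.232286 = 14.1782 s

Answer: 14.1782 s


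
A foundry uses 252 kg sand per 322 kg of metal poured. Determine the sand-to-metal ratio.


Formula: Sand-to-Metal Ratio = W_sand / W_metal
Ratio = 252 kg / 322 kg = 0.7826

Answer: 0.7826


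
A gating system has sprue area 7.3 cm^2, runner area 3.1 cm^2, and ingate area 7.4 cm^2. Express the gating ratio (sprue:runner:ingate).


Sprue:Runner:Ingate = 1 : 3.1/7.3 : 7.4/7.3 = 1:0.42:1.01

Final answer: 1:0.42:1.01


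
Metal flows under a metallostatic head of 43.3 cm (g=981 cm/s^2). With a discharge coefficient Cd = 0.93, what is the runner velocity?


Formula: v = Cd * sqrt(2 * g * h)  (Torricelli with discharge coefficient)
2*g*h = 2 * 981 * 43.3 = 84954.6 cm^2/s^2
sqrt(84954.6) = 291.46972 cm/s
v = 0.93 * 291.46972 = 271.0668 cm/s

271.0668 cm/s


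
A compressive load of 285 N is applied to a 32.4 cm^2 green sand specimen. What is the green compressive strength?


Formula: Compressive Strength = Force / Area
Strength = 285 N / 32.4 cm^2 = 8.7963 N/cm^2

8.7963 N/cm^2


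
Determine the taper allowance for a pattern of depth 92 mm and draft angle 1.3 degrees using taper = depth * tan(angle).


Formula: taper = depth * tan(draft_angle)
tan(1.3 deg) = 0.0226932
taper = 92 mm * 0.0226932 = 2.0878 mm

Final answer: 2.0878 mm


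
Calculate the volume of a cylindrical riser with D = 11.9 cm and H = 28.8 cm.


Formula: V = pi * (D/2)^2 * H  (cylinder volume)
Radius = D/2 = 11.9/2 = 5.95 cm
V = pi * 5.95^2 * 28.8 = 3203.1427 cm^3

Final answer: 3203.1427 cm^3


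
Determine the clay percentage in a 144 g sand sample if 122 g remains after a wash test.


Formula: Clay% = (W_total - W_washed) / W_total * 100
Clay mass = 144 - 122 = 22 g
Clay% = 22 / 144 * 100 = 15.2778%

Answer: 15.2778%


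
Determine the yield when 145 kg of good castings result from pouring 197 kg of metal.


Formula: Casting Yield = (W_good / W_total) * 100
Yield = (145 kg / 197 kg) * 100 = 73.6041%

Answer: 73.6041%


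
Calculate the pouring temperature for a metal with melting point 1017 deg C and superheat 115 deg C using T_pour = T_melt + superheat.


Formula: T_pour = T_melt + Superheat
T_pour = 1017 + 115 = 1132 deg C

Answer: 1132 deg C


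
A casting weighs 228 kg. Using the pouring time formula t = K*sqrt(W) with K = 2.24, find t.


Formula: t = K * sqrt(W)
sqrt(W) = sqrt(228) = 15.09967
t = 2.24 * 15.09967 = 33.8233 s

Answer: 33.8233 s


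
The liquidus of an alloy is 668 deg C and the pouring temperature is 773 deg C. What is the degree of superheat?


Formula: Superheat = T_pour - T_melt
Superheat = 773 - 668 = 105 deg C

105 deg C


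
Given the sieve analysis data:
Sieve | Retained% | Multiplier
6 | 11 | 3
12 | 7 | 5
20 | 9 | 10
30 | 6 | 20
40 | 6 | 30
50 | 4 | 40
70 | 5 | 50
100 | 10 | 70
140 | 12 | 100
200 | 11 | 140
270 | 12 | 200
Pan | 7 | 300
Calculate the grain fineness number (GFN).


Formula: GFN = sum(pct * multiplier) / sum(pct)
sum(pct * multiplier) = 8808
sum(pct) = 100
GFN = 8808 / 100 = 88.08

Answer: 88.08


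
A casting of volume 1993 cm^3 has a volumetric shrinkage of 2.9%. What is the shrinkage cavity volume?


Formula: V_shrink = V_casting * shrinkage_pct / 100
V_shrink = 1993 cm^3 * 2.9 / 100 = 57.7970 cm^3

Answer: 57.7970 cm^3


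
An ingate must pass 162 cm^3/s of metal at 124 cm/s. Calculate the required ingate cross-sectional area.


Formula: A_ingate = Q / v  (continuity equation)
A = 162 cm^3/s / 124 cm/s = 1.3065 cm^2

Final answer: 1.3065 cm^2


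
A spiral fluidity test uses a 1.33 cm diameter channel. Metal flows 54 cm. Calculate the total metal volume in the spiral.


Formula: V = pi * (d/2)^2 * L  (cylinder volume)
Radius = 1.33/2 = 0.665 cm
V = pi * 0.665^2 * 54 = 75.0217 cm^3

Answer: 75.0217 cm^3


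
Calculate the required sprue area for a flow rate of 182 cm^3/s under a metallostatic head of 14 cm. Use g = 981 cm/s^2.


Formula: v = sqrt(2*g*h), A = Q/v
Velocity: v = sqrt(2 * 981 * 14) = sqrt(27468) = 165.7347 cm/s
Sprue area: A = Q / v = 182 / 165.7347 = 1.0981 cm^2


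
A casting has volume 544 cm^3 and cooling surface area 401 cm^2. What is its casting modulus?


Formula: Casting Modulus M = V / A
M = 544 cm^3 / 401 cm^2 = 1.3566 cm

Final answer: 1.3566 cm


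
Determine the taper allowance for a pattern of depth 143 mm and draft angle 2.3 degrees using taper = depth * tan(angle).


Formula: taper = depth * tan(draft_angle)
tan(2.3 deg) = 0.0401641
taper = 143 mm * 0.0401641 = 5.7435 mm

5.7435 mm


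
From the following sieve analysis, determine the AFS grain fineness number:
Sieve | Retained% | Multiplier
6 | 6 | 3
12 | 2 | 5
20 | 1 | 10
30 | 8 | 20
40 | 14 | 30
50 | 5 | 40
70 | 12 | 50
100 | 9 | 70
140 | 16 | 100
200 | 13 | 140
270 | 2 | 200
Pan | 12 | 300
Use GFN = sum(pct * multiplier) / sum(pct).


Formula: GFN = sum(pct * multiplier) / sum(pct)
sum(pct * multiplier) = 9468
sum(pct) = 100
GFN = 9468 / 100 = 94.68


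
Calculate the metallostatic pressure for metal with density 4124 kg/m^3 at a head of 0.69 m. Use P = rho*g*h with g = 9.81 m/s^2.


Formula: P = rho * g * h
rho * g = 4124 * 9.81 = 40456.44 N/m^3
P = 40456.44 * 0.69 = 27914.9436 Pa

27914.9436 Pa


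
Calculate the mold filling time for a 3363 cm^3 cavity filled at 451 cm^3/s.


Formula: t_fill = V_mold / Q_flow
t = 3363 cm^3 / 451 cm^3/s = 7.4568 s

7.4568 s


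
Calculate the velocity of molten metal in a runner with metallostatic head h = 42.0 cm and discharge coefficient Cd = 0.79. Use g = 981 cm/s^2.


Formula: v = Cd * sqrt(2 * g * h)  (Torricelli with discharge coefficient)
2*g*h = 2 * 981 * 42.0 = 82404.0 cm^2/s^2
sqrt(82404.0) = 287.06097 cm/s
v = 0.79 * 287.06097 = 226.7782 cm/s


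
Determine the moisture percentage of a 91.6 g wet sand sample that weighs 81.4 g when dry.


Formula: MC = (W_wet - W_dry) / W_wet * 100
Water mass = 91.6 - 81.4 = 10.2 g
MC = 10.2 / 91.6 * 100 = 11.1354%

Answer: 11.1354%


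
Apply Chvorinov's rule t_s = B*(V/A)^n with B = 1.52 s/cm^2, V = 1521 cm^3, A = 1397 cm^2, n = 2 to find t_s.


Formula: t_s = B * (V/A)^n  (Chvorinov's rule, n=2)
Modulus M = V/A = 1521/1397 = 1.088762 cm
M^2 = 1.088762^2 = 1.185403 cm^2
t_s = 1.52 * 1.185403 = 1.8018 s

Final answer: 1.8018 s


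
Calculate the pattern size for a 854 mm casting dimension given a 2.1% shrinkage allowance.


Formula: L_pattern = L_casting * (1 + shrinkage_rate/100)
Shrinkage factor = 1 + 2.1/100 = 1.021
L_pattern = 854 mm * 1.021 = 871.9340 mm


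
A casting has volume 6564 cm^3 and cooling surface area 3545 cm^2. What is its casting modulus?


Formula: Casting Modulus M = V / A
M = 6564 cm^3 / 3545 cm^2 = 1.8516 cm

Answer: 1.8516 cm


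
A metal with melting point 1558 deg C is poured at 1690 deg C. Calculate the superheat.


Formula: Superheat = T_pour - T_melt
Superheat = 1690 - 1558 = 132 deg C


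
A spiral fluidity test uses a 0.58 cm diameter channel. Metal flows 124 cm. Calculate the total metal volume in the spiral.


Formula: V = pi * (d/2)^2 * L  (cylinder volume)
Radius = 0.58/2 = 0.29 cm
V = pi * 0.29^2 * 124 = 32.7618 cm^3

32.7618 cm^3


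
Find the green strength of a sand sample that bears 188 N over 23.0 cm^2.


Formula: Compressive Strength = Force / Area
Strength = 188 N / 23.0 cm^2 = 8.1739 N/cm^2

Answer: 8.1739 N/cm^2


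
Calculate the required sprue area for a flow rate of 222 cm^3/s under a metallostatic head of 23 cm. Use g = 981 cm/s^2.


Formula: v = sqrt(2*g*h), A = Q/v
Velocity: v = sqrt(2 * 981 * 23) = sqrt(45126) = 212.4288 cm/s
Sprue area: A = Q / v = 222 / 212.4288 = 1.0451 cm^2


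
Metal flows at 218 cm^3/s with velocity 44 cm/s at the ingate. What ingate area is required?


Formula: A_ingate = Q / v  (continuity equation)
A = 218 cm^3/s / 44 cm/s = 4.9545 cm^2


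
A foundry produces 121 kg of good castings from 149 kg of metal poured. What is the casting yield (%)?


Formula: Casting Yield = (W_good / W_total) * 100
Yield = (121 kg / 149 kg) * 100 = 81.2081%

Final answer: 81.2081%


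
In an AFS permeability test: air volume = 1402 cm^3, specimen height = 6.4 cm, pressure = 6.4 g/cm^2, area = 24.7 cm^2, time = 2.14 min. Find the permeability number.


Formula: Permeability Number P = (V * H) / (p * A * t)
Numerator: V * H = 1402 * 6.4 = 8972.8
Denominator: p * A * t = 6.4 * 24.7 * 2.14 = 338.2912
P = 8972.8 / 338.2912 = 26.5239

Final answer: 26.5239


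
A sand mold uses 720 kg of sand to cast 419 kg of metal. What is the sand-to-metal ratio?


Formula: Sand-to-Metal Ratio = W_sand / W_metal
Ratio = 720 kg / 419 kg = 1.7184

Final answer: 1.7184


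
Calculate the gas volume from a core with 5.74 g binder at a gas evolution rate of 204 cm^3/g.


Formula: V_gas = W_binder * gas_evolution_rate
V = 5.74 g * 204 cm^3/g = 1170.9600 cm^3

1170.9600 cm^3


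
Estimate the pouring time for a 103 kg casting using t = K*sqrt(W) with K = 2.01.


Formula: t = K * sqrt(W)
sqrt(W) = sqrt(103) = 10.14889
t = 2.01 * 10.14889 = 20.3993 s

Final answer: 20.3993 s


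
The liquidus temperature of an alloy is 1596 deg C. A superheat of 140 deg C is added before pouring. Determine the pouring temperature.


Formula: T_pour = T_melt + Superheat
T_pour = 1596 + 140 = 1736 deg C

Answer: 1736 deg C


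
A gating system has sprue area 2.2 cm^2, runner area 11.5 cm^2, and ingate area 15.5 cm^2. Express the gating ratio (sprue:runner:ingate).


Sprue:Runner:Ingate = 1 : 11.5/2.2 : 15.5/2.2 = 1:5.23:7.05

Final answer: 1:5.23:7.05


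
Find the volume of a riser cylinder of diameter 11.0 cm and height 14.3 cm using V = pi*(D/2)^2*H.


Formula: V = pi * (D/2)^2 * H  (cylinder volume)
Radius = D/2 = 11.0/2 = 5.5 cm
V = pi * 5.5^2 * 14.3 = 1358.9744 cm^3


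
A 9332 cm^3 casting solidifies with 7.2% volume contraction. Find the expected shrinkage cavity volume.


Formula: V_shrink = V_casting * shrinkage_pct / 100
V_shrink = 9332 cm^3 * 7.2 / 100 = 671.9040 cm^3


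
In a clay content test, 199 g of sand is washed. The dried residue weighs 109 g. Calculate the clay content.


Formula: Clay% = (W_total - W_washed) / W_total * 100
Clay mass = 199 - 109 = 90 g
Clay% = 90 / 199 * 100 = 45.2261%

Answer: 45.2261%


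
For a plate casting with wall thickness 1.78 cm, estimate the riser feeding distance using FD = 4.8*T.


Formula: FD = 4.8 * T  (riser feeding-distance rule)
FD = 4.8 * 1.78 cm = 8.5440 cm

Answer: 8.5440 cm


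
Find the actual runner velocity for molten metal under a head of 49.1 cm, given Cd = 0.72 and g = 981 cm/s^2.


Formula: v = Cd * sqrt(2 * g * h)  (Torricelli with discharge coefficient)
2*g*h = 2 * 981 * 49.1 = 96334.2 cm^2/s^2
sqrt(96334.2) = 310.37751 cm/s
v = 0.72 * 310.37751 = 223.4718 cm/s


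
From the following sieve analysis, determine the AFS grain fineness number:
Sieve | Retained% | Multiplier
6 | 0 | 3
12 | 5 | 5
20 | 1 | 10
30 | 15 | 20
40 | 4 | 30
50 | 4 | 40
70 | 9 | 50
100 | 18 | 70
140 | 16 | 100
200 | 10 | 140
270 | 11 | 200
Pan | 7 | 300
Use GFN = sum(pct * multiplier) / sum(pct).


Formula: GFN = sum(pct * multiplier) / sum(pct)
sum(pct * multiplier) = 9625
sum(pct) = 100
GFN = 9625 / 100 = 96.25


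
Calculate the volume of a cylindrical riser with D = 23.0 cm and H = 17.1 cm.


Formula: V = pi * (D/2)^2 * H  (cylinder volume)
Radius = D/2 = 23.0/2 = 11.5 cm
V = pi * 11.5^2 * 17.1 = 7104.6332 cm^3

Answer: 7104.6332 cm^3


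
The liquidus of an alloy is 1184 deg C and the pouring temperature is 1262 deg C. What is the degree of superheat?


Formula: Superheat = T_pour - T_melt
Superheat = 1262 - 1184 = 78 deg C

Final answer: 78 deg C


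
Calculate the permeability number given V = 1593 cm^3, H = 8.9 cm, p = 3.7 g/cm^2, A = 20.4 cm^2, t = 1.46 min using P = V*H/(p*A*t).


Formula: Permeability Number P = (V * H) / (p * A * t)
Numerator: V * H = 1593 * 8.9 = 14177.7
Denominator: p * A * t = 3.7 * 20.4 * 1.46 = 110.2008
P = 14177.7 / 110.2008 = 128.6533

Answer: 128.6533


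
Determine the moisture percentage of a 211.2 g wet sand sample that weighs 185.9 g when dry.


Formula: MC = (W_wet - W_dry) / W_wet * 100
Water mass = 211.2 - 185.9 = 25.3 g
MC = 25.3 / 211.2 * 100 = 11.9792%

Answer: 11.9792%


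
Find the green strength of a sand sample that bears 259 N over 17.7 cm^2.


Formula: Compressive Strength = Force / Area
Strength = 259 N / 17.7 cm^2 = 14.6328 N/cm^2

Final answer: 14.6328 N/cm^2


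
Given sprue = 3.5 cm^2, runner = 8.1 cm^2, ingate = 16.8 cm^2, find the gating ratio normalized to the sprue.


Sprue:Runner:Ingate = 1 : 8.1/3.5 : 16.8/3.5 = 1:2.31:4.80

Answer: 1:2.31:4.80


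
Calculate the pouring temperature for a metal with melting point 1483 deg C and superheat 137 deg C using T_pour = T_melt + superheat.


Formula: T_pour = T_melt + Superheat
T_pour = 1483 + 137 = 1620 deg C

Answer: 1620 deg C


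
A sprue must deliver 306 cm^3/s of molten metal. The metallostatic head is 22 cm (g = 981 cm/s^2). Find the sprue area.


Formula: v = sqrt(2*g*h), A = Q/v
Velocity: v = sqrt(2 * 981 * 22) = sqrt(43164) = 207.7595 cm/s
Sprue area: A = Q / v = 306 / 207.7595 = 1.4729 cm^2

Answer: 1.4729 cm^2


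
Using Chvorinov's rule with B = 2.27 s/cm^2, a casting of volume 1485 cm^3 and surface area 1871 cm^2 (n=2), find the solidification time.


Formula: t_s = B * (V/A)^n  (Chvorinov's rule, n=2)
Modulus M = V/A = 1485/1871 = 0.793693 cm
M^2 = 0.793693^2 = 0.629949 cm^2
t_s = 2.27 * 0.629949 = 1.4300 s

Answer: 1.4300 s


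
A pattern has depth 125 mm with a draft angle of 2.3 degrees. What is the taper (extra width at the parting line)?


Formula: taper = depth * tan(draft_angle)
tan(2.3 deg) = 0.0401641
taper = 125 mm * 0.0401641 = 5.0205 mm

Answer: 5.0205 mm


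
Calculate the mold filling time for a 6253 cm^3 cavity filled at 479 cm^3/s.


Formula: t_fill = V_mold / Q_flow
t = 6253 cm^3 / 479 cm^3/s = 13.0543 s


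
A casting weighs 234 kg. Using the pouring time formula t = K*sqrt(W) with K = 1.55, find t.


Formula: t = K * sqrt(W)
sqrt(W) = sqrt(234) = 15.29706
t = 1.55 * 15.29706 = 23.7104 s

Final answer: 23.7104 s


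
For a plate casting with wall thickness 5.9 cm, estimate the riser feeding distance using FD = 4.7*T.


Formula: FD = 4.7 * T  (riser feeding-distance rule)
FD = 4.7 * 5.9 cm = 27.7300 cm


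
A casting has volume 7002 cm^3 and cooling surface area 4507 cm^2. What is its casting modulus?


Formula: Casting Modulus M = V / A
M = 7002 cm^3 / 4507 cm^2 = 1.5536 cm

Final answer: 1.5536 cm


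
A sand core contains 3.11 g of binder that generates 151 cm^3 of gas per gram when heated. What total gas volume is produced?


Formula: V_gas = W_binder * gas_evolution_rate
V = 3.11 g * 151 cm^3/g = 469.6100 cm^3

Final answer: 469.6100 cm^3


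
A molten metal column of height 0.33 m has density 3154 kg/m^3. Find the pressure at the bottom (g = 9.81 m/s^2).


Formula: P = rho * g * h
rho * g = 3154 * 9.81 = 30940.74 N/m^3
P = 30940.74 * 0.33 = 10210.4442 Pa

10210.4442 Pa


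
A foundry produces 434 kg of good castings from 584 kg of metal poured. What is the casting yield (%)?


Formula: Casting Yield = (W_good / W_total) * 100
Yield = (434 kg / 584 kg) * 100 = 74.3151%

74.3151%


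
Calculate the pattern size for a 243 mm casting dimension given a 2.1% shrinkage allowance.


Formula: L_pattern = L_casting * (1 + shrinkage_rate/100)
Shrinkage factor = 1 + 2.1/100 = 1.021
L_pattern = 243 mm * 1.021 = 248.1030 mm

248.1030 mm


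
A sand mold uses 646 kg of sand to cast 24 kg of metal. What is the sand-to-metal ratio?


Formula: Sand-to-Metal Ratio = W_sand / W_metal
Ratio = 646 kg / 24 kg = 26.9167

Answer: 26.9167


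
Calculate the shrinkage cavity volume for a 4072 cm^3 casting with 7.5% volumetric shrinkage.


Formula: V_shrink = V_casting * shrinkage_pct / 100
V_shrink = 4072 cm^3 * 7.5 / 100 = 305.4000 cm^3


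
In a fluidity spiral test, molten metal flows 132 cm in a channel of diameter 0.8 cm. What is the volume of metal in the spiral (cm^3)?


Formula: V = pi * (d/2)^2 * L  (cylinder volume)
Radius = 0.8/2 = 0.4 cm
V = pi * 0.4^2 * 132 = 66.3504 cm^3

66.3504 cm^3


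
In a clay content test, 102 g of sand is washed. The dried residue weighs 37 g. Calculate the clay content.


Formula: Clay% = (W_total - W_washed) / W_total * 100
Clay mass = 102 - 37 = 65 g
Clay% = 65 / 102 * 100 = 63.7255%


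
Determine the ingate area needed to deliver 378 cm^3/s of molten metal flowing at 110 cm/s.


Formula: A_ingate = Q / v  (continuity equation)
A = 378 cm^3/s / 110 cm/s = 3.4364 cm^2

Answer: 3.4364 cm^2


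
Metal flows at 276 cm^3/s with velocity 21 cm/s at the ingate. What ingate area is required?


Formula: A_ingate = Q / v  (continuity equation)
A = 276 cm^3/s / 21 cm/s = 13.1429 cm^2

13.1429 cm^2


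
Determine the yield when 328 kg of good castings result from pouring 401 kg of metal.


Formula: Casting Yield = (W_good / W_total) * 100
Yield = (328 kg / 401 kg) * 100 = 81.7955%


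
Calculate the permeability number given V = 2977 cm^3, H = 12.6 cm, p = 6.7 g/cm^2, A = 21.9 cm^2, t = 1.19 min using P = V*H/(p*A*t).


Formula: Permeability Number P = (V * H) / (p * A * t)
Numerator: V * H = 2977 * 12.6 = 37510.2
Denominator: p * A * t = 6.7 * 21.9 * 1.19 = 174.6087
P = 37510.2 / 174.6087 = 214.8243


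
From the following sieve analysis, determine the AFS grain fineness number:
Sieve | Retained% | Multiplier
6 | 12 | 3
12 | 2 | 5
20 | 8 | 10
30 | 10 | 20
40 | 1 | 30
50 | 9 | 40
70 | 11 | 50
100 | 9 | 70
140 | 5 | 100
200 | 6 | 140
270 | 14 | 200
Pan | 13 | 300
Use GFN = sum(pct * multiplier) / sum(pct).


Formula: GFN = sum(pct * multiplier) / sum(pct)
sum(pct * multiplier) = 9936
sum(pct) = 100
GFN = 9936 / 100 = 99.36

Final answer: 99.36


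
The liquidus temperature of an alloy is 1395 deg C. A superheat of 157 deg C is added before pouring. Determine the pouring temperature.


Formula: T_pour = T_melt + Superheat
T_pour = 1395 + 157 = 1552 deg C

1552 deg C


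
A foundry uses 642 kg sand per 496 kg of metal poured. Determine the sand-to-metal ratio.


Formula: Sand-to-Metal Ratio = W_sand / W_metal
Ratio = 642 kg / 496 kg = 1.2944


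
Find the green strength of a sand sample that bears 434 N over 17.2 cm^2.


Formula: Compressive Strength = Force / Area
Strength = 434 N / 17.2 cm^2 = 25.2326 N/cm^2

Final answer: 25.2326 N/cm^2


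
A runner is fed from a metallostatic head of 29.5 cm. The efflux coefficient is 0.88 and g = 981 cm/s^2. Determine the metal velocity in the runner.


Formula: v = Cd * sqrt(2 * g * h)  (Torricelli with discharge coefficient)
2*g*h = 2 * 981 * 29.5 = 57879.0 cm^2/s^2
sqrt(57879.0) = 240.58055 cm/s
v = 0.88 * 240.58055 = 211.7109 cm/s

211.7109 cm/s


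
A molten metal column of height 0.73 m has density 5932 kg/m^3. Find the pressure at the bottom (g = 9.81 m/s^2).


Formula: P = rho * g * h
rho * g = 5932 * 9.81 = 58192.92 N/m^3
P = 58192.92 * 0.73 = 42480.8316 Pa


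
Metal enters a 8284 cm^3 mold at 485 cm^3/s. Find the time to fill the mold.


Formula: t_fill = V_mold / Q_flow
t = 8284 cm^3 / 485 cm^3/s = 17.0804 s

17.0804 s


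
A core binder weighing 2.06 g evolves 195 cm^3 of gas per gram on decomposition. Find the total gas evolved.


Formula: V_gas = W_binder * gas_evolution_rate
V = 2.06 g * 195 cm^3/g = 401.7000 cm^3

Final answer: 401.7000 cm^3


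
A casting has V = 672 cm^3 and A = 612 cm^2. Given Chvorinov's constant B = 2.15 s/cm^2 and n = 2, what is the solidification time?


Formula: t_s = B * (V/A)^n  (Chvorinov's rule, n=2)
Modulus M = V/A = 672/612 = 1.098039 cm
M^2 = 1.098039^2 = 1.205690 cm^2
t_s = 2.15 * 1.205690 = 2.5922 s

Answer: 2.5922 s


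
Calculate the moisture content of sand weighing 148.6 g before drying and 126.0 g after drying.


Formula: MC = (W_wet - W_dry) / W_wet * 100
Water mass = 148.6 - 126.0 = 22.6 g
MC = 22.6 / 148.6 * 100 = 15.2086%


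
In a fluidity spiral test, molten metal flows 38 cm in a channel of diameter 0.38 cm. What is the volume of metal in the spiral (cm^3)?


Formula: V = pi * (d/2)^2 * L  (cylinder volume)
Radius = 0.38/2 = 0.19 cm
V = pi * 0.19^2 * 38 = 4.3096 cm^3

Final answer: 4.3096 cm^3


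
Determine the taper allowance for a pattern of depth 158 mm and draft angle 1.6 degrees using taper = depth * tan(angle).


Formula: taper = depth * tan(draft_angle)
tan(1.6 deg) = 0.0279325
taper = 158 mm * 0.0279325 = 4.4133 mm


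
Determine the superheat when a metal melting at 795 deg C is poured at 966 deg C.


Formula: Superheat = T_pour - T_melt
Superheat = 966 - 795 = 171 deg C


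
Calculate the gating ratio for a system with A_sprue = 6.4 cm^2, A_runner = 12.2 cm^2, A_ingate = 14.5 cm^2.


Sprue:Runner:Ingate = 1 : 12.2/6.4 : 14.5/6.4 = 1:1.91:2.27

Answer: 1:1.91:2.27


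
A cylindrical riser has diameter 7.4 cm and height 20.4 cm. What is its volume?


Formula: V = pi * (D/2)^2 * H  (cylinder volume)
Radius = D/2 = 7.4/2 = 3.7 cm
V = pi * 3.7^2 * 20.4 = 877.3714 cm^3

877.3714 cm^3


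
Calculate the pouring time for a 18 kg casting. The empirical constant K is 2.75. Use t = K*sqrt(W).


Formula: t = K * sqrt(W)
sqrt(W) = sqrt(18) = 4.24264
t = 2.75 * 4.24264 = 11.6673 s

11.6673 s


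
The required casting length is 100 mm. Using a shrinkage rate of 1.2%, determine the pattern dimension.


Formula: L_pattern = L_casting * (1 + shrinkage_rate/100)
Shrinkage factor = 1 + 1.2/100 = 1.012
L_pattern = 100 mm * 1.012 = 101.2000 mm

Final answer: 101.2000 mm


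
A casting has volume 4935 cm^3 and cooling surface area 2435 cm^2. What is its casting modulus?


Formula: Casting Modulus M = V / A
M = 4935 cm^3 / 2435 cm^2 = 2.0267 cm

Final answer: 2.0267 cm


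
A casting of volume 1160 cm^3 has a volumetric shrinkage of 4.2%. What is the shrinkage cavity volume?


Formula: V_shrink = V_casting * shrinkage_pct / 100
V_shrink = 1160 cm^3 * 4.2 / 100 = 48.7200 cm^3

Answer: 48.7200 cm^3


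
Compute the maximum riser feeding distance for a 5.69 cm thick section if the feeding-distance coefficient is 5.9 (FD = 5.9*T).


Formula: FD = 5.9 * T  (riser feeding-distance rule)
FD = 5.9 * 5.69 cm = 33.5710 cm

Answer: 33.5710 cm


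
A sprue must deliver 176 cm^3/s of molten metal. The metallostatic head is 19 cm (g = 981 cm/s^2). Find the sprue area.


Formula: v = sqrt(2*g*h), A = Q/v
Velocity: v = sqrt(2 * 981 * 19) = sqrt(37278) = 193.0751 cm/s
Sprue area: A = Q / v = 176 / 193.0751 = 0.9116 cm^2

0.9116 cm^2


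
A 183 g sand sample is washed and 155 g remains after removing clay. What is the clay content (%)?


Formula: Clay% = (W_total - W_washed) / W_total * 100
Clay mass = 183 - 155 = 28 g
Clay% = 28 / 183 * 100 = 15.3005%


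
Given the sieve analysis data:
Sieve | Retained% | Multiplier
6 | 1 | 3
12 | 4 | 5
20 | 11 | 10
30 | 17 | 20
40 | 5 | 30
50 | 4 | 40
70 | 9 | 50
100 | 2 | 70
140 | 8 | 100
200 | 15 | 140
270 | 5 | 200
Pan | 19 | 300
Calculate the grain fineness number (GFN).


Formula: GFN = sum(pct * multiplier) / sum(pct)
sum(pct * multiplier) = 10973
sum(pct) = 100
GFN = 10973 / 100 = 109.73

Answer: 109.73


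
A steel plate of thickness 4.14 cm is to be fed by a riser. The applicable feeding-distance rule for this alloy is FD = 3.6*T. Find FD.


Formula: FD = 3.6 * T  (riser feeding-distance rule)
FD = 3.6 * 4.14 cm = 14.9040 cm

Answer: 14.9040 cm


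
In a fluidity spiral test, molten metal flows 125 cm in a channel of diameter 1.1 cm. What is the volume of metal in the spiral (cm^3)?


Formula: V = pi * (d/2)^2 * L  (cylinder volume)
Radius = 1.1/2 = 0.55 cm
V = pi * 0.55^2 * 125 = 118.7915 cm^3

Final answer: 118.7915 cm^3


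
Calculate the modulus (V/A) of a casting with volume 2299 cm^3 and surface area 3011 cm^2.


Formula: Casting Modulus M = V / A
M = 2299 cm^3 / 3011 cm^2 = 0.7635 cm

0.7635 cm


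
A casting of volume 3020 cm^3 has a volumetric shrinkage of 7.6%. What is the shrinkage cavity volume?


Formula: V_shrink = V_casting * shrinkage_pct / 100
V_shrink = 3020 cm^3 * 7.6 / 100 = 229.5200 cm^3

229.5200 cm^3


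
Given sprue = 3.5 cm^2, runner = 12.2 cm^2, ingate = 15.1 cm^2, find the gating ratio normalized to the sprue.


Sprue:Runner:Ingate = 1 : 12.2/3.5 : 15.1/3.5 = 1:3.49:4.31

Final answer: 1:3.49:4.31


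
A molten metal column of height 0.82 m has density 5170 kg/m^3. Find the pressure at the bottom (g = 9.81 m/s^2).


Formula: P = rho * g * h
rho * g = 5170 * 9.81 = 50717.7 N/m^3
P = 50717.7 * 0.82 = 41588.5140 Pa

41588.5140 Pa


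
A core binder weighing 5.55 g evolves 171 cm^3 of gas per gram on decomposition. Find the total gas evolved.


Formula: V_gas = W_binder * gas_evolution_rate
V = 5.55 g * 171 cm^3/g = 949.0500 cm^3


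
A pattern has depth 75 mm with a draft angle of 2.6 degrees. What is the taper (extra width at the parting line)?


Formula: taper = depth * tan(draft_angle)
tan(2.6 deg) = 0.0454097
taper = 75 mm * 0.0454097 = 3.4057 mm

3.4057 mm


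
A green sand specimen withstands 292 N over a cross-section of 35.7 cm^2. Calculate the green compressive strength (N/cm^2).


Formula: Compressive Strength = Force / Area
Strength = 292 N / 35.7 cm^2 = 8.1793 N/cm^2

Final answer: 8.1793 N/cm^2


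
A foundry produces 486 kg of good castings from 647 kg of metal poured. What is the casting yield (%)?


Formula: Casting Yield = (W_good / W_total) * 100
Yield = (486 kg / 647 kg) * 100 = 75.1159%

75.1159%


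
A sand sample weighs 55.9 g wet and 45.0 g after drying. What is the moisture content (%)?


Formula: MC = (W_wet - W_dry) / W_wet * 100
Water mass = 55.9 - 45.0 = 10.9 g
MC = 10.9 / 55.9 * 100 = 19.4991%

19.4991%


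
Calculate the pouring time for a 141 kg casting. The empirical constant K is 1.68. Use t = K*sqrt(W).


Formula: t = K * sqrt(W)
sqrt(W) = sqrt(141) = 11.87434
t = 1.68 * 11.87434 = 19.9489 s

19.9489 s


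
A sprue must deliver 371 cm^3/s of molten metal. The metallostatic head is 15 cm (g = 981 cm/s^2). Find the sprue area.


Formula: v = sqrt(2*g*h), A = Q/v
Velocity: v = sqrt(2 * 981 * 15) = sqrt(29430) = 171.5517 cm/s
Sprue area: A = Q / v = 371 / 171.5517 = 2.1626 cm^2

Final answer: 2.1626 cm^2
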